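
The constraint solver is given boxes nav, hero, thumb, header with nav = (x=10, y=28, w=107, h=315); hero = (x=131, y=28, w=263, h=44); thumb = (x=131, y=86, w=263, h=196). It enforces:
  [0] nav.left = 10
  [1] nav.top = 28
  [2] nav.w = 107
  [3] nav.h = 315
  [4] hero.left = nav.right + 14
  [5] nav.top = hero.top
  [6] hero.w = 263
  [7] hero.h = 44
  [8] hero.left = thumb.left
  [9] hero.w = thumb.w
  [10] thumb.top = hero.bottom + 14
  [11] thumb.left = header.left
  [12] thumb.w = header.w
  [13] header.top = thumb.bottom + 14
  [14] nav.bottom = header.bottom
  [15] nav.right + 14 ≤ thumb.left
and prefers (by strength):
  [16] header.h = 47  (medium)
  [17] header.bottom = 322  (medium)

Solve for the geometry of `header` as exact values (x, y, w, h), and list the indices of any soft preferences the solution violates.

header = (x=131, y=296, w=263, h=47)
violated soft preferences: 17

1. header.x = 131  [thumb.left = header.left]
2. header.w = 263  [thumb.w = header.w]
3. header.y = 296  [header.top = thumb.bottom + 14]
4. header.h = 47  [nav.bottom = header.bottom]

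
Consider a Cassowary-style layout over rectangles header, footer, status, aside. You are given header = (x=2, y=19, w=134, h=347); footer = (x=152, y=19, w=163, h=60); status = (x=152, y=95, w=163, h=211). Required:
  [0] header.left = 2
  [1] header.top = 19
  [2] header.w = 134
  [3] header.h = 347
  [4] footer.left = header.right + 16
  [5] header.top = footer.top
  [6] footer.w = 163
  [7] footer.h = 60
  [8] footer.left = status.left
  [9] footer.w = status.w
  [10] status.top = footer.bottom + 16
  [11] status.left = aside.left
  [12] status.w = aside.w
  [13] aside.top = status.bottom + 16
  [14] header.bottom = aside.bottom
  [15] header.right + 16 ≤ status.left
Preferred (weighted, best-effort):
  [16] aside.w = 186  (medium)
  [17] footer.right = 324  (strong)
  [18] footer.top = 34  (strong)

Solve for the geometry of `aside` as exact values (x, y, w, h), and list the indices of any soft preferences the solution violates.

aside = (x=152, y=322, w=163, h=44)
violated soft preferences: 16, 17, 18

1. aside.x = 152  [status.left = aside.left]
2. aside.w = 163  [status.w = aside.w]
3. aside.y = 322  [aside.top = status.bottom + 16]
4. aside.h = 44  [header.bottom = aside.bottom]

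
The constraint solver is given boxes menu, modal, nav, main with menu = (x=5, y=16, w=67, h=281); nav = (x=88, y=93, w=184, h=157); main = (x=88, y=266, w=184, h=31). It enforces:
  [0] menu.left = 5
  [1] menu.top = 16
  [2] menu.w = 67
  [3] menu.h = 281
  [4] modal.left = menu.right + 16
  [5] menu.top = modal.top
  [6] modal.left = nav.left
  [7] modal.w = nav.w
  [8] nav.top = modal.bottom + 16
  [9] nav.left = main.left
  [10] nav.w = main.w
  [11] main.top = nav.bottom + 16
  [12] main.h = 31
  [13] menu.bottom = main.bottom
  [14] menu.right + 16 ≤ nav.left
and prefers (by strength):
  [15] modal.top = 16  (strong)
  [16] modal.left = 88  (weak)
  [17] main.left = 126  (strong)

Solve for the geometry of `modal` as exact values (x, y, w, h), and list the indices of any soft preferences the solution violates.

modal = (x=88, y=16, w=184, h=61)
violated soft preferences: 17

1. modal.x = 88  [modal.left = menu.right + 16]
2. modal.y = 16  [menu.top = modal.top]
3. modal.w = 184  [modal.w = nav.w]
4. modal.h = 61  [nav.top = modal.bottom + 16]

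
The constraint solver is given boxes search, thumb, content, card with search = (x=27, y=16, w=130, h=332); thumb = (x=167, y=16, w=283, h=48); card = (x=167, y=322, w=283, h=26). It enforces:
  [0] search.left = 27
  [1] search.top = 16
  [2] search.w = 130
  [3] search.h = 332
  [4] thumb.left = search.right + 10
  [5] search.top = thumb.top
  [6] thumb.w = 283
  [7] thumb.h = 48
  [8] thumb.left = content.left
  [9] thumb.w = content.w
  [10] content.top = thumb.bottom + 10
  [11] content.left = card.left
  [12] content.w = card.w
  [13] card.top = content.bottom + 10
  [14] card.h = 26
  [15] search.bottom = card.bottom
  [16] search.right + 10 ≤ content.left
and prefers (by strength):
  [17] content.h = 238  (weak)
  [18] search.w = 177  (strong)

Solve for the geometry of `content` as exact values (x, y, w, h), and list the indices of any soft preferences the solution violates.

content = (x=167, y=74, w=283, h=238)
violated soft preferences: 18

1. content.x = 167  [thumb.left = content.left]
2. content.w = 283  [thumb.w = content.w]
3. content.y = 74  [content.top = thumb.bottom + 10]
4. content.h = 238  [card.top = content.bottom + 10]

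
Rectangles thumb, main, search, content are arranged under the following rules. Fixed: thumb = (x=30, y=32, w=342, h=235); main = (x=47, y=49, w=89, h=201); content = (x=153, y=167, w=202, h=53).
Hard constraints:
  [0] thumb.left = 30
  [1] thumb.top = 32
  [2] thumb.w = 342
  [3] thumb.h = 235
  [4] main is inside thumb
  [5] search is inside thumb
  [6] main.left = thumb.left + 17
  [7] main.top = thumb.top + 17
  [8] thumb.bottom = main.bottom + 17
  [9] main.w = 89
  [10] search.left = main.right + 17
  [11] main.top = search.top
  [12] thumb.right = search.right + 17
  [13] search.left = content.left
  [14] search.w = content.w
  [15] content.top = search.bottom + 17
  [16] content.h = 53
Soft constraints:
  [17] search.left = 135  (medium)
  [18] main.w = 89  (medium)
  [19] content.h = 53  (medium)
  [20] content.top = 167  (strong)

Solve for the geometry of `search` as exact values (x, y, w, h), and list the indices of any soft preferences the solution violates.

search = (x=153, y=49, w=202, h=101)
violated soft preferences: 17

1. search.x = 153  [search.left = main.right + 17]
2. search.y = 49  [main.top = search.top]
3. search.w = 202  [thumb.right = search.right + 17]
4. search.h = 101  [content.top = search.bottom + 17]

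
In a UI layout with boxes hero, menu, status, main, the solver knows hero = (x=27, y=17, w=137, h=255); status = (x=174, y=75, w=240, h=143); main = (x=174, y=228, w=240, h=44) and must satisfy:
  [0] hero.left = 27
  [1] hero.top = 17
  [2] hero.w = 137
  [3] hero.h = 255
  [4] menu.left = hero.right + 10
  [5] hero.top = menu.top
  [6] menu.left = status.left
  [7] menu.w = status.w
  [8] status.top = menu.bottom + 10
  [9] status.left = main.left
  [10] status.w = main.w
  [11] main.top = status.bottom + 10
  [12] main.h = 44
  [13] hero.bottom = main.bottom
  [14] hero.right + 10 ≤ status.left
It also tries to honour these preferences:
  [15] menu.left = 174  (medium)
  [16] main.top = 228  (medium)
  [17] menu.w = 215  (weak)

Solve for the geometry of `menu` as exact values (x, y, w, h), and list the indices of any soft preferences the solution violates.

menu = (x=174, y=17, w=240, h=48)
violated soft preferences: 17

1. menu.x = 174  [menu.left = hero.right + 10]
2. menu.y = 17  [hero.top = menu.top]
3. menu.w = 240  [menu.w = status.w]
4. menu.h = 48  [status.top = menu.bottom + 10]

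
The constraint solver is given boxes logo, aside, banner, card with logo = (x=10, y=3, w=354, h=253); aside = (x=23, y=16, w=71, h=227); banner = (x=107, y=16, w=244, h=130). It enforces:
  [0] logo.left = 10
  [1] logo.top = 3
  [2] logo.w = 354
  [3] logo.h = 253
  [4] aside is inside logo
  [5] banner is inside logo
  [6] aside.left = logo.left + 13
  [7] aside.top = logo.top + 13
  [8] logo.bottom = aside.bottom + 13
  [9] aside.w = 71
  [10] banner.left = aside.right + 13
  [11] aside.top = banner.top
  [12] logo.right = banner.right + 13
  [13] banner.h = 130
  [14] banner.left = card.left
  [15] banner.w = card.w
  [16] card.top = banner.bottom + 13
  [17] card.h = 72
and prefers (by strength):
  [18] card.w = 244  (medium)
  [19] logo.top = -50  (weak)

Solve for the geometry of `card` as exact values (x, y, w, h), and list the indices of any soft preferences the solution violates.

card = (x=107, y=159, w=244, h=72)
violated soft preferences: 19

1. card.x = 107  [banner.left = card.left]
2. card.w = 244  [banner.w = card.w]
3. card.y = 159  [card.top = banner.bottom + 13]
4. card.h = 72  [card.h = 72]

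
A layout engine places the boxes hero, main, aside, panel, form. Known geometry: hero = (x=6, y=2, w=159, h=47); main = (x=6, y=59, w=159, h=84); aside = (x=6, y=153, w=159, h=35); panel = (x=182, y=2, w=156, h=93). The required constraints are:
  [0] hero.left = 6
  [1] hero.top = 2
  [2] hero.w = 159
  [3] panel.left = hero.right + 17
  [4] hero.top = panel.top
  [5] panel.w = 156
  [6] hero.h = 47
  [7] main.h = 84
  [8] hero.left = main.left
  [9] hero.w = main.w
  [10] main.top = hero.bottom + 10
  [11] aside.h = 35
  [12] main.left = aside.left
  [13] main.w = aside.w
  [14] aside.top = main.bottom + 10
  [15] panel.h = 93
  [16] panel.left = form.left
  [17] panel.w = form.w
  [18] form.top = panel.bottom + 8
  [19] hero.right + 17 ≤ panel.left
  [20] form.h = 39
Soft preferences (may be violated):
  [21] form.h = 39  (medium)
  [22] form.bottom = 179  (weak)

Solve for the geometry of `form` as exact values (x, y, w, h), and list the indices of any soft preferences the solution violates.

1. form.x = 182  [panel.left = form.left]
2. form.w = 156  [panel.w = form.w]
3. form.y = 103  [form.top = panel.bottom + 8]
4. form.h = 39  [form.h = 39]

form = (x=182, y=103, w=156, h=39)
violated soft preferences: 22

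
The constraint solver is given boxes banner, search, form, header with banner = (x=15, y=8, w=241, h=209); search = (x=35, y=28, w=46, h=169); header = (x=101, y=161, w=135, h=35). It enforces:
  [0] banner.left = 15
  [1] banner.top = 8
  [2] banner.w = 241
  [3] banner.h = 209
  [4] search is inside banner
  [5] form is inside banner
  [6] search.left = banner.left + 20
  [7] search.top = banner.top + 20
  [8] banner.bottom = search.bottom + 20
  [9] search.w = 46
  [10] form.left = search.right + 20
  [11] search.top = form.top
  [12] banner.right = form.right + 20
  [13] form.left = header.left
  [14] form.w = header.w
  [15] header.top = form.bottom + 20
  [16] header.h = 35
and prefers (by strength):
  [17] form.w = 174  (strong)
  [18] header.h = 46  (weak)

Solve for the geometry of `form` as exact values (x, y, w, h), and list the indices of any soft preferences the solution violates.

form = (x=101, y=28, w=135, h=113)
violated soft preferences: 17, 18

1. form.x = 101  [form.left = search.right + 20]
2. form.y = 28  [search.top = form.top]
3. form.w = 135  [banner.right = form.right + 20]
4. form.h = 113  [header.top = form.bottom + 20]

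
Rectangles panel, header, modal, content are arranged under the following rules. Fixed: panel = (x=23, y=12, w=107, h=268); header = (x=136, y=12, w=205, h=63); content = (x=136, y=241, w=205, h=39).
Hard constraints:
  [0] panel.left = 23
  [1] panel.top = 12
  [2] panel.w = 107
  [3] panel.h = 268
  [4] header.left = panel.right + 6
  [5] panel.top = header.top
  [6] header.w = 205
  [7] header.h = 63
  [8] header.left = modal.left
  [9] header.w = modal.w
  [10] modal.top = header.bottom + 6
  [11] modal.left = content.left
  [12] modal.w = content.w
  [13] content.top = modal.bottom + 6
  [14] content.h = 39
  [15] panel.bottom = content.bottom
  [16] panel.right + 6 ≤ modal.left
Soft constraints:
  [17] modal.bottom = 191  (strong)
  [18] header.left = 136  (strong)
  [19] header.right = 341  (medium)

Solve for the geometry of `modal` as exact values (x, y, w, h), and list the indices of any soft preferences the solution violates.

1. modal.x = 136  [header.left = modal.left]
2. modal.w = 205  [header.w = modal.w]
3. modal.y = 81  [modal.top = header.bottom + 6]
4. modal.h = 154  [content.top = modal.bottom + 6]

modal = (x=136, y=81, w=205, h=154)
violated soft preferences: 17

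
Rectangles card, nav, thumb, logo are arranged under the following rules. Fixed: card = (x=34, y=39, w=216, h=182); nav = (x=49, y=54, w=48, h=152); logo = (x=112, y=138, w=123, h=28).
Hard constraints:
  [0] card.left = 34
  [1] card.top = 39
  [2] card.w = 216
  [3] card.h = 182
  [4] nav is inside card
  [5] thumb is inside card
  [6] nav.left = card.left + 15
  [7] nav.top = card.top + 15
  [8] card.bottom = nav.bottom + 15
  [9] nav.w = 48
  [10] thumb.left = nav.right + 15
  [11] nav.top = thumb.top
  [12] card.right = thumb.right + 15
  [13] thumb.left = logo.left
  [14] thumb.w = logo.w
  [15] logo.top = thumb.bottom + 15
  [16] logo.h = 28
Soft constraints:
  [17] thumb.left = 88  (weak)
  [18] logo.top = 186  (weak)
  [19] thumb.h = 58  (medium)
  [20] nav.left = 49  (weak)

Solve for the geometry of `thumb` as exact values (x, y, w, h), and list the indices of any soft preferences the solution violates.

1. thumb.x = 112  [thumb.left = nav.right + 15]
2. thumb.y = 54  [nav.top = thumb.top]
3. thumb.w = 123  [card.right = thumb.right + 15]
4. thumb.h = 69  [logo.top = thumb.bottom + 15]

thumb = (x=112, y=54, w=123, h=69)
violated soft preferences: 17, 18, 19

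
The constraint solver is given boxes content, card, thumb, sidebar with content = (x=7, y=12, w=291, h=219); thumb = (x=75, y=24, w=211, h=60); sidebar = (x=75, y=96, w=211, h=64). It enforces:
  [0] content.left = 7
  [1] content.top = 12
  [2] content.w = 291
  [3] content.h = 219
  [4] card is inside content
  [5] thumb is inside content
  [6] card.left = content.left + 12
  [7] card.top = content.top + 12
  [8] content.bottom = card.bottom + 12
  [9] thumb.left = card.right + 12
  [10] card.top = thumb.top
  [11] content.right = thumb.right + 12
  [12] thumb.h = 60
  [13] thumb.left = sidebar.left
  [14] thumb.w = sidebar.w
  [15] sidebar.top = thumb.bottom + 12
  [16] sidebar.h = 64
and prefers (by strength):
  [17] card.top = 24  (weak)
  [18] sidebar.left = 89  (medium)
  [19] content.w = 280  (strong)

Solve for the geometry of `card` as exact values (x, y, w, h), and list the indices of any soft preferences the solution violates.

1. card.x = 19  [card.left = content.left + 12]
2. card.y = 24  [card.top = content.top + 12]
3. card.h = 195  [content.bottom = card.bottom + 12]
4. card.w = 44  [thumb.left = card.right + 12]

card = (x=19, y=24, w=44, h=195)
violated soft preferences: 18, 19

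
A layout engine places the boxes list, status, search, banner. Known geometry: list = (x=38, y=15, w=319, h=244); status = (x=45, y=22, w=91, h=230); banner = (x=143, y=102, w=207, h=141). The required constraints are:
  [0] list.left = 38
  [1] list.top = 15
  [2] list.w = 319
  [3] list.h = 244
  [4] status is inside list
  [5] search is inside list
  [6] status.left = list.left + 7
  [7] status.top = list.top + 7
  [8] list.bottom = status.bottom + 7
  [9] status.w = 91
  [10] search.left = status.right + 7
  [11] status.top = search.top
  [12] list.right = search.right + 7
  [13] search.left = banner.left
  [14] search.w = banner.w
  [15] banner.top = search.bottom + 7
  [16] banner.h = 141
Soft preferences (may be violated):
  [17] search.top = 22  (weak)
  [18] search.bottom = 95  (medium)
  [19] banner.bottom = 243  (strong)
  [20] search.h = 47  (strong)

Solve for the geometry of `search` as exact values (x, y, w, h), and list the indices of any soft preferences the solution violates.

1. search.x = 143  [search.left = status.right + 7]
2. search.y = 22  [status.top = search.top]
3. search.w = 207  [list.right = search.right + 7]
4. search.h = 73  [banner.top = search.bottom + 7]

search = (x=143, y=22, w=207, h=73)
violated soft preferences: 20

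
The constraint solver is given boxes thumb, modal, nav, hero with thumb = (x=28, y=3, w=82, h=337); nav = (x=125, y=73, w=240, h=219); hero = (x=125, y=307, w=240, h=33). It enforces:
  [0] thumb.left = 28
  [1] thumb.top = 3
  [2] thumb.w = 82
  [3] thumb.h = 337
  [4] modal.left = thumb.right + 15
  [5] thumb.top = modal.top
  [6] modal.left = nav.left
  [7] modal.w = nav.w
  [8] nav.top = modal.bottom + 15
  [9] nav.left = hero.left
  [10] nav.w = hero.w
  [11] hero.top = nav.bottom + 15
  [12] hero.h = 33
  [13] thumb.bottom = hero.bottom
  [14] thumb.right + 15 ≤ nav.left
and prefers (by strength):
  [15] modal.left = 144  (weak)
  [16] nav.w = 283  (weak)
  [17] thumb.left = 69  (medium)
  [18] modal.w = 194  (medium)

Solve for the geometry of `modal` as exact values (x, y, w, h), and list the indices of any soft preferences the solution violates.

1. modal.x = 125  [modal.left = thumb.right + 15]
2. modal.y = 3  [thumb.top = modal.top]
3. modal.w = 240  [modal.w = nav.w]
4. modal.h = 55  [nav.top = modal.bottom + 15]

modal = (x=125, y=3, w=240, h=55)
violated soft preferences: 15, 16, 17, 18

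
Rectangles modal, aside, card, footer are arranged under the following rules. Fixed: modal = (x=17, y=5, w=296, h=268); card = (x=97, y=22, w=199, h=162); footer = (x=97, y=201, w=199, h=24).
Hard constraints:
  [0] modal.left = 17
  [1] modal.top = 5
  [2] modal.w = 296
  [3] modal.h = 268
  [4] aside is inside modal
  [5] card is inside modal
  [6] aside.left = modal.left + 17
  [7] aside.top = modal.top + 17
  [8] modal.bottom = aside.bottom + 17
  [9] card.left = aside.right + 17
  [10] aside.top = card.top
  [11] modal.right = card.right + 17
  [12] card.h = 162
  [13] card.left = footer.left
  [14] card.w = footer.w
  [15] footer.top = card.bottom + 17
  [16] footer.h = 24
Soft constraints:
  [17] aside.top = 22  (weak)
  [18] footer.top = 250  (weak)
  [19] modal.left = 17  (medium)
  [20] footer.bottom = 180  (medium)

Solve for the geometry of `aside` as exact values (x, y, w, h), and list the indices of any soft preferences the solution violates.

1. aside.x = 34  [aside.left = modal.left + 17]
2. aside.y = 22  [aside.top = modal.top + 17]
3. aside.h = 234  [modal.bottom = aside.bottom + 17]
4. aside.w = 46  [card.left = aside.right + 17]

aside = (x=34, y=22, w=46, h=234)
violated soft preferences: 18, 20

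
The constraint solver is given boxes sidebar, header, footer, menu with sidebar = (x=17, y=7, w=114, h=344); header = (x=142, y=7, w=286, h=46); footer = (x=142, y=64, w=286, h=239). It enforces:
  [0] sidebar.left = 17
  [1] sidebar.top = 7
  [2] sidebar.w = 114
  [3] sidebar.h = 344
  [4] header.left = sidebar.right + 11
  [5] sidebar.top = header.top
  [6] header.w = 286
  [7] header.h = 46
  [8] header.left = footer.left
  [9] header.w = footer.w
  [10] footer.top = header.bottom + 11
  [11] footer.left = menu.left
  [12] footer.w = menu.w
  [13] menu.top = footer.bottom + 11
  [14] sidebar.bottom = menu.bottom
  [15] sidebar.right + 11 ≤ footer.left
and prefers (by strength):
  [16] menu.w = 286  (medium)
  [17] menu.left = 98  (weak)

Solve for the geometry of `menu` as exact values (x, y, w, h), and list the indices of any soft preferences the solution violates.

1. menu.x = 142  [footer.left = menu.left]
2. menu.w = 286  [footer.w = menu.w]
3. menu.y = 314  [menu.top = footer.bottom + 11]
4. menu.h = 37  [sidebar.bottom = menu.bottom]

menu = (x=142, y=314, w=286, h=37)
violated soft preferences: 17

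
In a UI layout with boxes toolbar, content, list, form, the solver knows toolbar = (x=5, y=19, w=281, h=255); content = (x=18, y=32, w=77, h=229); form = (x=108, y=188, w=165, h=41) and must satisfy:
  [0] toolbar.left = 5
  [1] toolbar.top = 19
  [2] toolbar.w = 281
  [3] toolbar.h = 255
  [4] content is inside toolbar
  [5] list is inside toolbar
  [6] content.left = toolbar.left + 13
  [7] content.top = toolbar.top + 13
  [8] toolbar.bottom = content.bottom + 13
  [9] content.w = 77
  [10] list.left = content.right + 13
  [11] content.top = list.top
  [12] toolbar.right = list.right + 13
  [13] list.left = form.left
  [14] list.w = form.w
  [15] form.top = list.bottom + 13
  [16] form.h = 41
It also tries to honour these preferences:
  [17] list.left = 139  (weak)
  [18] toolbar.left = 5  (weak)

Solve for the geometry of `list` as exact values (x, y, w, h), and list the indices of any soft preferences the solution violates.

list = (x=108, y=32, w=165, h=143)
violated soft preferences: 17

1. list.x = 108  [list.left = content.right + 13]
2. list.y = 32  [content.top = list.top]
3. list.w = 165  [toolbar.right = list.right + 13]
4. list.h = 143  [form.top = list.bottom + 13]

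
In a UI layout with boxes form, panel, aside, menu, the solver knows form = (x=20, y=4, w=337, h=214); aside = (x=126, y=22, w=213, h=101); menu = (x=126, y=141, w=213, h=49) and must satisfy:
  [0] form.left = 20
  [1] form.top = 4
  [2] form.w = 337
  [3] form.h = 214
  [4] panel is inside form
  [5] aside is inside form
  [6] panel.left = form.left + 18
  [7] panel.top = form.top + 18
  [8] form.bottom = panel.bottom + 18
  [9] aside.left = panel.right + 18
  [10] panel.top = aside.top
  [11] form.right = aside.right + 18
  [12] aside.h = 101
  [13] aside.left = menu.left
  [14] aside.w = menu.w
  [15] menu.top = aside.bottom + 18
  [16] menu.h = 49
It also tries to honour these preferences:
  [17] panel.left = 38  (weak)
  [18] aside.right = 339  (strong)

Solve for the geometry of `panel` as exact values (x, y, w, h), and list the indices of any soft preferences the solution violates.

1. panel.x = 38  [panel.left = form.left + 18]
2. panel.y = 22  [panel.top = form.top + 18]
3. panel.h = 178  [form.bottom = panel.bottom + 18]
4. panel.w = 70  [aside.left = panel.right + 18]

panel = (x=38, y=22, w=70, h=178)
violated soft preferences: none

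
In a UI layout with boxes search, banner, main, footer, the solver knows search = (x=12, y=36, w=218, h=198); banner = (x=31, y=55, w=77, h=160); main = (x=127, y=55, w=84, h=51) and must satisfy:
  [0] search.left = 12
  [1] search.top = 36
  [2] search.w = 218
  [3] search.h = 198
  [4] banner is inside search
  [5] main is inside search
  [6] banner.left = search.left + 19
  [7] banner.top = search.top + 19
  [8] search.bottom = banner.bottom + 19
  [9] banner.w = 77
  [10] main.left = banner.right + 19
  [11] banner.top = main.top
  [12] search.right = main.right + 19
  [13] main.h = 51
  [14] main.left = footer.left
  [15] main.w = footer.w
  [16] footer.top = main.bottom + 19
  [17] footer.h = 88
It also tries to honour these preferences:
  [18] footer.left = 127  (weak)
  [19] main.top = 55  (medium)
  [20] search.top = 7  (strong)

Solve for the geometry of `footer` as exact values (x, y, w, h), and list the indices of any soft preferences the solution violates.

footer = (x=127, y=125, w=84, h=88)
violated soft preferences: 20

1. footer.x = 127  [main.left = footer.left]
2. footer.w = 84  [main.w = footer.w]
3. footer.y = 125  [footer.top = main.bottom + 19]
4. footer.h = 88  [footer.h = 88]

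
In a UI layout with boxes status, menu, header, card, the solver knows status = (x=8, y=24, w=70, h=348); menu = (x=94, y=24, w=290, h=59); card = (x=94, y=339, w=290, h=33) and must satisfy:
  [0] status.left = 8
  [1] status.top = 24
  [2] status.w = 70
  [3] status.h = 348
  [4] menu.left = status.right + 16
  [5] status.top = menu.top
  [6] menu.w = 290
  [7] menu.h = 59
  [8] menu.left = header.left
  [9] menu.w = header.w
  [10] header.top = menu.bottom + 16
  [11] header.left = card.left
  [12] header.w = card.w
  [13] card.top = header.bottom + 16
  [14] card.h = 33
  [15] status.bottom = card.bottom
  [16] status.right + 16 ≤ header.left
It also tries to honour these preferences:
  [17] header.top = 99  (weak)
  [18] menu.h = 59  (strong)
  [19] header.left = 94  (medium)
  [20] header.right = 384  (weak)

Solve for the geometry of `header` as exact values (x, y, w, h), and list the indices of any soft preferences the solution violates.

header = (x=94, y=99, w=290, h=224)
violated soft preferences: none

1. header.x = 94  [menu.left = header.left]
2. header.w = 290  [menu.w = header.w]
3. header.y = 99  [header.top = menu.bottom + 16]
4. header.h = 224  [card.top = header.bottom + 16]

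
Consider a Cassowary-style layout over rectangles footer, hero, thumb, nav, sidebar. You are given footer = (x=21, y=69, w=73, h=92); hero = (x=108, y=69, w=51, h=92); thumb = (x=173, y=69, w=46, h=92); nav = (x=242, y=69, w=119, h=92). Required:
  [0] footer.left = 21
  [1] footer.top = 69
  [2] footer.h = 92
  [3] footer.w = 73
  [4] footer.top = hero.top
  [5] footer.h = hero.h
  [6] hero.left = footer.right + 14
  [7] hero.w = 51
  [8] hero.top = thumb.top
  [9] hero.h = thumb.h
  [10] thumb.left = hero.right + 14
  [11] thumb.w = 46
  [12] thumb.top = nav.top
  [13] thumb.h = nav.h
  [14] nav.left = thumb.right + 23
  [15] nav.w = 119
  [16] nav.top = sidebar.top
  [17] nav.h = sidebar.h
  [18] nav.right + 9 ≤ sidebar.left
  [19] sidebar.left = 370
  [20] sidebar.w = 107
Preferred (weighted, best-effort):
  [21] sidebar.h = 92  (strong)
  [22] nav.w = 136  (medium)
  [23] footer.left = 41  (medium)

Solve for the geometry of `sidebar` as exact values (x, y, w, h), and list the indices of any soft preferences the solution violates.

sidebar = (x=370, y=69, w=107, h=92)
violated soft preferences: 22, 23

1. sidebar.y = 69  [nav.top = sidebar.top]
2. sidebar.h = 92  [nav.h = sidebar.h]
3. sidebar.x = 370  [sidebar.left = 370]
4. sidebar.w = 107  [sidebar.w = 107]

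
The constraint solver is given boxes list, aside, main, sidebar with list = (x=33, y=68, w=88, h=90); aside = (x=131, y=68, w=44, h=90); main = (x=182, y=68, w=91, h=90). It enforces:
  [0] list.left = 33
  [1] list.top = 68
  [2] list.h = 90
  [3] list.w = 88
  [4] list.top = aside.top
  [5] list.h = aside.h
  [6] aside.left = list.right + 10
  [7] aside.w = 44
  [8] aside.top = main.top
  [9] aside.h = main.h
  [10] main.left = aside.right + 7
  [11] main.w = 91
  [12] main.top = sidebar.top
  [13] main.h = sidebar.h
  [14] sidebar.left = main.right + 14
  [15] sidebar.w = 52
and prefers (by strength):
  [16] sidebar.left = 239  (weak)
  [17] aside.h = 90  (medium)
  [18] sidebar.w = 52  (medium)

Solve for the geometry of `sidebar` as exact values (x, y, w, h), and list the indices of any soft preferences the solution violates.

1. sidebar.y = 68  [main.top = sidebar.top]
2. sidebar.h = 90  [main.h = sidebar.h]
3. sidebar.x = 287  [sidebar.left = main.right + 14]
4. sidebar.w = 52  [sidebar.w = 52]

sidebar = (x=287, y=68, w=52, h=90)
violated soft preferences: 16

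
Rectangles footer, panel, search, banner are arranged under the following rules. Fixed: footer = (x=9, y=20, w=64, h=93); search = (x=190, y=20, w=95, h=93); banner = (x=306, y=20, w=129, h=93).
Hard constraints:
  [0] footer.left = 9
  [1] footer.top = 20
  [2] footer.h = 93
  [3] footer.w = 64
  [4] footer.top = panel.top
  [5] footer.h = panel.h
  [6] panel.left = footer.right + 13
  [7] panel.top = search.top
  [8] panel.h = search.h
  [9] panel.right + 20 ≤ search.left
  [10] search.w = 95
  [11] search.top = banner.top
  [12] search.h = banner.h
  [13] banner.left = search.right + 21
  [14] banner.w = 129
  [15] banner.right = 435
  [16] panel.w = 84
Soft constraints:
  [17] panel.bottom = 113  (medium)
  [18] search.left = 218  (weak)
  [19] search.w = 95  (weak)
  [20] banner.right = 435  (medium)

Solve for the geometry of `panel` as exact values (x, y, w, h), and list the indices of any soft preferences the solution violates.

panel = (x=86, y=20, w=84, h=93)
violated soft preferences: 18

1. panel.y = 20  [footer.top = panel.top]
2. panel.h = 93  [footer.h = panel.h]
3. panel.x = 86  [panel.left = footer.right + 13]
4. panel.w = 84  [panel.w = 84]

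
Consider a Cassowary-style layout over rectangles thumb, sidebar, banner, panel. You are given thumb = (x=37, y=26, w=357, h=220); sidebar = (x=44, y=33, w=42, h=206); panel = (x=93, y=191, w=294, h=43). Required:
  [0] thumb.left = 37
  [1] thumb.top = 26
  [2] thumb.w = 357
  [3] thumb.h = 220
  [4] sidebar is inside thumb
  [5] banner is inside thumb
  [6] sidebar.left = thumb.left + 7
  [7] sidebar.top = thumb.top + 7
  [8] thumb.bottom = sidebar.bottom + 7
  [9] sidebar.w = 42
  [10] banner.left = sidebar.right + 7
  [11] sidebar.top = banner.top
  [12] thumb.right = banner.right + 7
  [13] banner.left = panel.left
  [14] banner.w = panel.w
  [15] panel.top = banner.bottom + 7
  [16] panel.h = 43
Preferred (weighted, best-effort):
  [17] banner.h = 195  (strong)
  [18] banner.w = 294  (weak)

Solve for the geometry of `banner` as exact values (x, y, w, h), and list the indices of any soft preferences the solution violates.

1. banner.x = 93  [banner.left = sidebar.right + 7]
2. banner.y = 33  [sidebar.top = banner.top]
3. banner.w = 294  [thumb.right = banner.right + 7]
4. banner.h = 151  [panel.top = banner.bottom + 7]

banner = (x=93, y=33, w=294, h=151)
violated soft preferences: 17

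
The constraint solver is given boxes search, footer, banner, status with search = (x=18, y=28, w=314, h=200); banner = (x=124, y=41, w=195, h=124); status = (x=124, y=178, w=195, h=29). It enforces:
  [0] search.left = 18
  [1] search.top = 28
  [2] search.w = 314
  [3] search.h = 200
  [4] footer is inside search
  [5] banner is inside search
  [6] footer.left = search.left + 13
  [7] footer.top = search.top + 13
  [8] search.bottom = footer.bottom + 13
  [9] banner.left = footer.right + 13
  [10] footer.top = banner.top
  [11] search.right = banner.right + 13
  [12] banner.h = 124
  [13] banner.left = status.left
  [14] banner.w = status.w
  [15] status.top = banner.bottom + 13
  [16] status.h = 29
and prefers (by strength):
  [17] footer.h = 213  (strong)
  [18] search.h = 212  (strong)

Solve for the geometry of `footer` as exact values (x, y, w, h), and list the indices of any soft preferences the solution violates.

1. footer.x = 31  [footer.left = search.left + 13]
2. footer.y = 41  [footer.top = search.top + 13]
3. footer.h = 174  [search.bottom = footer.bottom + 13]
4. footer.w = 80  [banner.left = footer.right + 13]

footer = (x=31, y=41, w=80, h=174)
violated soft preferences: 17, 18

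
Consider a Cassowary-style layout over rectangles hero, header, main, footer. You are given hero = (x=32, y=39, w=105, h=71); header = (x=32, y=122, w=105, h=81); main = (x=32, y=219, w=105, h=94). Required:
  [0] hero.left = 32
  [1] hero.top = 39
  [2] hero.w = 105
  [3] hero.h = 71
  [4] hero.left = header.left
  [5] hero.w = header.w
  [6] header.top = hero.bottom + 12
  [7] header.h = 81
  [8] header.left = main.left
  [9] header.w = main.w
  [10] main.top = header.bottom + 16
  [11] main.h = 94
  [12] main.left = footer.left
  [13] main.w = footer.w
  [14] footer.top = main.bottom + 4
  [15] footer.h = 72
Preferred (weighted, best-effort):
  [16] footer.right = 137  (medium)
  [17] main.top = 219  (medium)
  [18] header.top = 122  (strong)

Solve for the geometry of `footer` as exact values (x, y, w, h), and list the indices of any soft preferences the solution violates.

footer = (x=32, y=317, w=105, h=72)
violated soft preferences: none

1. footer.x = 32  [main.left = footer.left]
2. footer.w = 105  [main.w = footer.w]
3. footer.y = 317  [footer.top = main.bottom + 4]
4. footer.h = 72  [footer.h = 72]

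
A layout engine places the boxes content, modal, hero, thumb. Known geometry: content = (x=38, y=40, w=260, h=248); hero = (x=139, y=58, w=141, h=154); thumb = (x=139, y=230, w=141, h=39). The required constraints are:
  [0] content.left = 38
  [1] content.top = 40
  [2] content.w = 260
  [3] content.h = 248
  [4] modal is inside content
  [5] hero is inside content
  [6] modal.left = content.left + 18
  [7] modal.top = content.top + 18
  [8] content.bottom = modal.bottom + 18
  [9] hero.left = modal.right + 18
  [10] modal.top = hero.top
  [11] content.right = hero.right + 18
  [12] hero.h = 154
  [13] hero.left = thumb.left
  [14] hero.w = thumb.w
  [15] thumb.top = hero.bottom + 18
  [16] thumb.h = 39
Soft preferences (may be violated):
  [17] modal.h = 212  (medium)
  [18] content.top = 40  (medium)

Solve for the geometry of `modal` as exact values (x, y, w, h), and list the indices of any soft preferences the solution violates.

1. modal.x = 56  [modal.left = content.left + 18]
2. modal.y = 58  [modal.top = content.top + 18]
3. modal.h = 212  [content.bottom = modal.bottom + 18]
4. modal.w = 65  [hero.left = modal.right + 18]

modal = (x=56, y=58, w=65, h=212)
violated soft preferences: none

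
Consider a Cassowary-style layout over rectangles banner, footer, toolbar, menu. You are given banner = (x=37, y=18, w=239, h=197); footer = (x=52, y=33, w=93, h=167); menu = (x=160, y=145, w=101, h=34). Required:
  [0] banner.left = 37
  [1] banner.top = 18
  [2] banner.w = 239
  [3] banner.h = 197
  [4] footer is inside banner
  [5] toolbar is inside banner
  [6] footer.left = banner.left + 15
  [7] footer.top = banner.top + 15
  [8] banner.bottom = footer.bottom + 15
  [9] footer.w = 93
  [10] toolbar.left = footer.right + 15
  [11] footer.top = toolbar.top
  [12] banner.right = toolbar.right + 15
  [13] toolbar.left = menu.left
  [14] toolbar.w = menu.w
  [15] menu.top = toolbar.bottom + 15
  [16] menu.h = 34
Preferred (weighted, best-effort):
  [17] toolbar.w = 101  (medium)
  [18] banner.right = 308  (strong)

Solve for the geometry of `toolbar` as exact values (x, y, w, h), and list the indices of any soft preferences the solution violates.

toolbar = (x=160, y=33, w=101, h=97)
violated soft preferences: 18

1. toolbar.x = 160  [toolbar.left = footer.right + 15]
2. toolbar.y = 33  [footer.top = toolbar.top]
3. toolbar.w = 101  [banner.right = toolbar.right + 15]
4. toolbar.h = 97  [menu.top = toolbar.bottom + 15]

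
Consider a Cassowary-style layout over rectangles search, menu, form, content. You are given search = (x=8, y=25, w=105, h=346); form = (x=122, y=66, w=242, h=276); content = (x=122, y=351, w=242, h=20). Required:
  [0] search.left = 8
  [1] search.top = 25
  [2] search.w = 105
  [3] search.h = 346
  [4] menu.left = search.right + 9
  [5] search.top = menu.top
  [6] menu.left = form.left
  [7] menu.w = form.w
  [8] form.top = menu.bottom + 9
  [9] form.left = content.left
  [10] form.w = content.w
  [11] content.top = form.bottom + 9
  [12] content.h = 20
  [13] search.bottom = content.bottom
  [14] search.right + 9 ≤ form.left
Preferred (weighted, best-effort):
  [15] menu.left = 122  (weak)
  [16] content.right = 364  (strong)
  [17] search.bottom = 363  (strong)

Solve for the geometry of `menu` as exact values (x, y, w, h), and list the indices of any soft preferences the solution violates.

menu = (x=122, y=25, w=242, h=32)
violated soft preferences: 17

1. menu.x = 122  [menu.left = search.right + 9]
2. menu.y = 25  [search.top = menu.top]
3. menu.w = 242  [menu.w = form.w]
4. menu.h = 32  [form.top = menu.bottom + 9]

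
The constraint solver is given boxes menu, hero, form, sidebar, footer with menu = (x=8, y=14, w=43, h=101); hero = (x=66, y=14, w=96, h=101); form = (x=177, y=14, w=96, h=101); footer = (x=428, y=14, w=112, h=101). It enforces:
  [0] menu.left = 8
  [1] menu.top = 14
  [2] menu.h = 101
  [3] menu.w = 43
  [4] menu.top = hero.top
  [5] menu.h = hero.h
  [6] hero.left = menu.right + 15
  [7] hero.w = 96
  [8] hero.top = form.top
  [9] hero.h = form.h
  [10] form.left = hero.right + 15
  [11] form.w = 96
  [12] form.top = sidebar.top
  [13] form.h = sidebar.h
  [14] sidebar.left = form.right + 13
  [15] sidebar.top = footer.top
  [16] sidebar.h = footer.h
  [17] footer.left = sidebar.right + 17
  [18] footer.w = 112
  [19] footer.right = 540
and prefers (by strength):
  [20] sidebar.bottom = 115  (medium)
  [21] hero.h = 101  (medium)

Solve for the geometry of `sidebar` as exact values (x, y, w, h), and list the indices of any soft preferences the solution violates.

sidebar = (x=286, y=14, w=125, h=101)
violated soft preferences: none

1. sidebar.y = 14  [form.top = sidebar.top]
2. sidebar.h = 101  [form.h = sidebar.h]
3. sidebar.x = 286  [sidebar.left = form.right + 13]
4. sidebar.w = 125  [footer.left = sidebar.right + 17]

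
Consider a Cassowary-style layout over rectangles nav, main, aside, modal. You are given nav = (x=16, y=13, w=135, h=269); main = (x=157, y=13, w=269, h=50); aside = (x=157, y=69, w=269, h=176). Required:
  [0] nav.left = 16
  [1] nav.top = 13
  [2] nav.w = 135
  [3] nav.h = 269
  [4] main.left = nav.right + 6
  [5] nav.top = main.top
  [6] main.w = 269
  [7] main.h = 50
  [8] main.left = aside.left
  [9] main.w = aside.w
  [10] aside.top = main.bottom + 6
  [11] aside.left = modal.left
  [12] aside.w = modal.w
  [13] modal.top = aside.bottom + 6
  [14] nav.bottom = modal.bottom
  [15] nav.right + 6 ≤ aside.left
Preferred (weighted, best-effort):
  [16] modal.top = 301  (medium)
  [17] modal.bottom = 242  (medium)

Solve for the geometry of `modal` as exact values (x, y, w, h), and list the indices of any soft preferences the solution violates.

modal = (x=157, y=251, w=269, h=31)
violated soft preferences: 16, 17

1. modal.x = 157  [aside.left = modal.left]
2. modal.w = 269  [aside.w = modal.w]
3. modal.y = 251  [modal.top = aside.bottom + 6]
4. modal.h = 31  [nav.bottom = modal.bottom]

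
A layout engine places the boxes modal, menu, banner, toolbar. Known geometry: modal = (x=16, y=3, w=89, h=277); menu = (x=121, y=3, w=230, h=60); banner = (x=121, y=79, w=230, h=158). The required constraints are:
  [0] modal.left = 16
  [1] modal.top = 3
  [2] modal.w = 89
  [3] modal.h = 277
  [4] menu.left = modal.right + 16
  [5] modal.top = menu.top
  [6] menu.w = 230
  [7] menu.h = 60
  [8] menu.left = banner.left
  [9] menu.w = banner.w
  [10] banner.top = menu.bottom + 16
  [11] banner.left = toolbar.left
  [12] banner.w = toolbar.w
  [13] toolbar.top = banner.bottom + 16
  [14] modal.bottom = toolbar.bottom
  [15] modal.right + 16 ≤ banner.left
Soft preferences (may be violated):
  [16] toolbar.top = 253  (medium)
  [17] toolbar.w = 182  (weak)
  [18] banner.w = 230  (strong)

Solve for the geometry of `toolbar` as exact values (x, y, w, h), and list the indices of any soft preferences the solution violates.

toolbar = (x=121, y=253, w=230, h=27)
violated soft preferences: 17

1. toolbar.x = 121  [banner.left = toolbar.left]
2. toolbar.w = 230  [banner.w = toolbar.w]
3. toolbar.y = 253  [toolbar.top = banner.bottom + 16]
4. toolbar.h = 27  [modal.bottom = toolbar.bottom]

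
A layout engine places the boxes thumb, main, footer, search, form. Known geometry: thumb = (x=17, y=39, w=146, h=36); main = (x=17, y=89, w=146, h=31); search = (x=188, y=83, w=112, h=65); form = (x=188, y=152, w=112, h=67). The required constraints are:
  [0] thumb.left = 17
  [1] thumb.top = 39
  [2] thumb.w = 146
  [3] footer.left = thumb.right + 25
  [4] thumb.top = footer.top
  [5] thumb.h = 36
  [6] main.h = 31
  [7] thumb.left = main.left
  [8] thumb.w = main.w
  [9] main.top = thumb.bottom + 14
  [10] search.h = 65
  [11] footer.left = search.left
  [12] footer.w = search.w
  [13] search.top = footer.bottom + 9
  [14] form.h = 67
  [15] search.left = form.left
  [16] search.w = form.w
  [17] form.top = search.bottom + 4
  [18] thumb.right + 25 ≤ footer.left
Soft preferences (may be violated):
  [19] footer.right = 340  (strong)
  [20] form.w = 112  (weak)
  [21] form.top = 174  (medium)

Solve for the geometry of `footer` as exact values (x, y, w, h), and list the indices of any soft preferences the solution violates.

footer = (x=188, y=39, w=112, h=35)
violated soft preferences: 19, 21

1. footer.x = 188  [footer.left = thumb.right + 25]
2. footer.y = 39  [thumb.top = footer.top]
3. footer.w = 112  [footer.w = search.w]
4. footer.h = 35  [search.top = footer.bottom + 9]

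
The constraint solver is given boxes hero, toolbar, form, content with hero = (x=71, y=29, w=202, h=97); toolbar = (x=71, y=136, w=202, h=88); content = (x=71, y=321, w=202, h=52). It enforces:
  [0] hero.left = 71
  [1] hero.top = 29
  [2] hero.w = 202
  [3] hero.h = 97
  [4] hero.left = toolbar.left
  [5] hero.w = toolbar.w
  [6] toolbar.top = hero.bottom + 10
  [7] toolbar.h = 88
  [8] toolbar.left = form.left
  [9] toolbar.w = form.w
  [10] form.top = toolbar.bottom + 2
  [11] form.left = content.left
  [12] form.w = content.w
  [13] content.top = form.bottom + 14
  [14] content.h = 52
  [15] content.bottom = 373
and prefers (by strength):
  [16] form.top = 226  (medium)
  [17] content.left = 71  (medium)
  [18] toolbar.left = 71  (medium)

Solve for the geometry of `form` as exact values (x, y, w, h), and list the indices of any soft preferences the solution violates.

1. form.x = 71  [toolbar.left = form.left]
2. form.w = 202  [toolbar.w = form.w]
3. form.y = 226  [form.top = toolbar.bottom + 2]
4. form.h = 81  [content.top = form.bottom + 14]

form = (x=71, y=226, w=202, h=81)
violated soft preferences: none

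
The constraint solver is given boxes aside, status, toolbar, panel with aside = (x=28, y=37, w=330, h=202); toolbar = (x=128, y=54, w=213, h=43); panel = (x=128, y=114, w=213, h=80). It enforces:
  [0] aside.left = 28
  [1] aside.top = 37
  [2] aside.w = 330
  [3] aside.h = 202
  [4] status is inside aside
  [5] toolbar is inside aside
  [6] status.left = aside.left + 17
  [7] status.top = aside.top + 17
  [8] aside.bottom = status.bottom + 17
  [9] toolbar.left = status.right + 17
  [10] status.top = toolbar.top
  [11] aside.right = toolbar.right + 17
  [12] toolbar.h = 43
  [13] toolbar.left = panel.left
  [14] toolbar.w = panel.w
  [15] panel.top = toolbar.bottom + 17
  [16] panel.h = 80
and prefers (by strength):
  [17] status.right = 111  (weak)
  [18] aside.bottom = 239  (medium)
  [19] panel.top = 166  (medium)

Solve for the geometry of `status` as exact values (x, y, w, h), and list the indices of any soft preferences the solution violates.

status = (x=45, y=54, w=66, h=168)
violated soft preferences: 19

1. status.x = 45  [status.left = aside.left + 17]
2. status.y = 54  [status.top = aside.top + 17]
3. status.h = 168  [aside.bottom = status.bottom + 17]
4. status.w = 66  [toolbar.left = status.right + 17]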